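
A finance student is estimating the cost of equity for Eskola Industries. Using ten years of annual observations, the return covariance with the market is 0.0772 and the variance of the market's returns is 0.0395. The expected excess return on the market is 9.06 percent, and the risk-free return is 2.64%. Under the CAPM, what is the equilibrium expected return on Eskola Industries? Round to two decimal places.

β = Cov(R_i, R_m) / Var(R_m) = 0.0772 / 0.0395 = 1.9544
E(R) = R_f + β × MRP = 2.64% + 1.9544 × 9.06% = 20.35%

20.35%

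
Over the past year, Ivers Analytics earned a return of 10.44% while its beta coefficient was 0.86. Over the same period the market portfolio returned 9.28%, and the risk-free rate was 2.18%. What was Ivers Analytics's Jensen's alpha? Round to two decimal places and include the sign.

Market excess return = 9.28% − 2.18% = 7.10%
CAPM benchmark = R_f + β(R_m − R_f) = 2.18% + 0.86 × 7.10% = 8.2860%
α = actual − benchmark = 10.44% − 8.2860% = +2.15%

+2.15%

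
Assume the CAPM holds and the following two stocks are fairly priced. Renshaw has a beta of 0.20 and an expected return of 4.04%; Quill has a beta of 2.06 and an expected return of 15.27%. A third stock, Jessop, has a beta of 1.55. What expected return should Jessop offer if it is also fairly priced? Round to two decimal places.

12.19%

MRP (SML slope) = (15.27% − 4.04%) / (2.06 − 0.20) = 11.23% / 1.86 = 6.0376%
R_f (intercept) = 4.04% − 0.20 × 6.0376% = 2.8325%
E(R_Jessop) = R_f + β × MRP = 2.8325% + 1.55 × 6.0376% = 12.19%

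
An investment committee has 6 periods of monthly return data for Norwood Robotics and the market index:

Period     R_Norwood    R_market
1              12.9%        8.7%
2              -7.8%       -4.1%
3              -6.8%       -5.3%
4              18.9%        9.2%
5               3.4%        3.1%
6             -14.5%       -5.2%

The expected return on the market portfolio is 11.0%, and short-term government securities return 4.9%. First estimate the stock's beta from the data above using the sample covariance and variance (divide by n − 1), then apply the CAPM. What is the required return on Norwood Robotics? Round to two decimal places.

16.15%

Mean R_i = (12.9 − 7.8 − 6.8 + 18.9 + 3.4 − 14.5) / 6 = 1.0167%
Mean R_m = (8.7 − 4.1 − 5.3 + 9.2 + 3.1 − 5.2) / 6 = 1.0667%
Σ(R_i − R̄_i)(R_m − R̄_m) = 433.5633  ⇒  Cov = 433.5633 / 5 = 86.7127
Σ(R_m − R̄_m)² = 235.0533  ⇒  Var(R_m) = 235.0533 / 5 = 47.0107
β = Cov / Var(R_m) = 86.7127 / 47.0107 = 1.8445
MRP = 11.0% − 4.9% = 6.10%
E(R) = R_f + β × MRP = 4.9% + 1.8445 × 6.1% = 16.15%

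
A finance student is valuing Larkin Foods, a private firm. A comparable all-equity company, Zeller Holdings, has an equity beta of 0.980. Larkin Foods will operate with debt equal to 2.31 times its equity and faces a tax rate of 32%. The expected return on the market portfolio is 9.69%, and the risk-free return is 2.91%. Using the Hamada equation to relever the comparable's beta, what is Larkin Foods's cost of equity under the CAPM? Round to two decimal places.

19.99%

β_L = β_U × [1 + (1 − t)(D/E)] = 0.980 × [1 + (1 − 0.32) × 2.31]
    = 0.980 × [1 + 0.68 × 2.31] = 0.980 × 2.5708 = 2.5194
MRP = 9.69% − 2.91% = 6.78%
E(R) = R_f + β_L × MRP = 2.91% + 2.5194 × 6.78% = 19.99%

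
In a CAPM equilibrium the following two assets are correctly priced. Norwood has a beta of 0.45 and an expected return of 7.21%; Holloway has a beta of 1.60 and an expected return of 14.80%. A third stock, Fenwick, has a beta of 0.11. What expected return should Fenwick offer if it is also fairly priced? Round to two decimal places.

4.97%

MRP (SML slope) = (14.80% − 7.21%) / (1.60 − 0.45) = 7.59% / 1.15 = 6.6000%
R_f (intercept) = 7.21% − 0.45 × 6.6000% = 4.2400%
E(R_Fenwick) = R_f + β × MRP = 4.2400% + 0.11 × 6.6000% = 4.97%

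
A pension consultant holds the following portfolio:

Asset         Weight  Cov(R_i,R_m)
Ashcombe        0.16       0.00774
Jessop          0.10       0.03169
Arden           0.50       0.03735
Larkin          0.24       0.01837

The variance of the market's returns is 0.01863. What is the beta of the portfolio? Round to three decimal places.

1.476

β_Ashcombe = 0.00774 / 0.01863 = 0.4155
β_Jessop = 0.03169 / 0.01863 = 1.7010
β_Arden = 0.03735 / 0.01863 = 2.0048
β_Larkin = 0.01837 / 0.01863 = 0.9860
β_P = Σ w_i β_i = 0.16×0.4155 + 0.10×1.7010 + 0.50×2.0048 + 0.24×0.9860 = 1.4756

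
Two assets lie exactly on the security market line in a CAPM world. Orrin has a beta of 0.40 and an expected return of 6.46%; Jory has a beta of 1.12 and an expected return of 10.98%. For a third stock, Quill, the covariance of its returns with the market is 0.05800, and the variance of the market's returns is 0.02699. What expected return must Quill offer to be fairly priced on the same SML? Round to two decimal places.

17.44%

MRP = (10.98% − 6.46%) / (1.12 − 0.40) = 6.2778%
R_f = 6.46% − 0.40 × 6.2778% = 3.9489%
β_Quill = Cov / Var(R_m) = 0.05800 / 0.02699 = 2.1489
E(R_Quill) = R_f + β × MRP = 3.9489% + 2.1489 × 6.2778% = 17.44%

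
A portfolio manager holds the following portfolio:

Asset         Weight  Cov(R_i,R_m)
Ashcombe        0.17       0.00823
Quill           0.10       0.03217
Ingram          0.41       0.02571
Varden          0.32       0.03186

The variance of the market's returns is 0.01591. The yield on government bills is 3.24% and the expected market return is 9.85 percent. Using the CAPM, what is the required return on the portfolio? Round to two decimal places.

β_Ashcombe = 0.00823 / 0.01591 = 0.5173
β_Quill = 0.03217 / 0.01591 = 2.0220
β_Ingram = 0.02571 / 0.01591 = 1.6160
β_Varden = 0.03186 / 0.01591 = 2.0025
β_P = Σ w_i β_i = 0.17×0.5173 + 0.10×2.0220 + 0.41×1.6160 + 0.32×2.0025 = 1.5935
MRP = 9.85% − 3.24% = 6.61%
E(R_P) = R_f + β_P × MRP = 3.24% + 1.5935 × 6.61% = 13.77%

13.77%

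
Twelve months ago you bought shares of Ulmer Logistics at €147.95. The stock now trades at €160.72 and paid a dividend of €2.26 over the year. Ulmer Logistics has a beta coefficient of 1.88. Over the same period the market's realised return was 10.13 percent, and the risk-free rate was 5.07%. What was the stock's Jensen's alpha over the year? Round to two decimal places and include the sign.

Realised HPR = (P1 + D1 − P0) / P0 = (160.72 + 2.26 − 147.95) / 147.95 = 15.03 / 147.95 = 10.1588%
MRP = 10.13% − 5.07% = 5.06%
CAPM required = R_f + β·MRP = 5.07% + 1.88 × 5.06% = 14.5828%
α = realised − required = 10.1588% − 14.5828% = -4.42%

-4.42%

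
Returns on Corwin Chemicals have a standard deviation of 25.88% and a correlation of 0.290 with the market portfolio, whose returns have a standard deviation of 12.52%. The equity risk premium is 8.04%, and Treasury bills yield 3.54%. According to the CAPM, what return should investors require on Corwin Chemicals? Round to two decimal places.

β = ρ × σ_i / σ_m = 0.290 × 25.88% / 12.52% = 0.5995
E(R) = 3.54% + 0.5995 × 8.04% = 8.36%

8.36%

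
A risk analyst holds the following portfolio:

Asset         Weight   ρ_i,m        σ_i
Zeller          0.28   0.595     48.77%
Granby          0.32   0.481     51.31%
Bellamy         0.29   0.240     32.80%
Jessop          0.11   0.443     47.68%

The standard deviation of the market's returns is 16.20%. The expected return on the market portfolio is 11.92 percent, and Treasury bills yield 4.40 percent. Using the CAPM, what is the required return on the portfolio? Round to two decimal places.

β_Zeller = 0.595 × 48.77% / 16.20% = 1.7912
β_Granby = 0.481 × 51.31% / 16.20% = 1.5235
β_Bellamy = 0.240 × 32.80% / 16.20% = 0.4859
β_Jessop = 0.443 × 47.68% / 16.20% = 1.3038
β_P = Σ w_i β_i = 0.28×1.7912 + 0.32×1.5235 + 0.29×0.4859 + 0.11×1.3038 = 1.2734
MRP = 11.92% − 4.40% = 7.52%
E(R_P) = R_f + β_P × MRP = 4.40% + 1.2734 × 7.52% = 13.98%

13.98%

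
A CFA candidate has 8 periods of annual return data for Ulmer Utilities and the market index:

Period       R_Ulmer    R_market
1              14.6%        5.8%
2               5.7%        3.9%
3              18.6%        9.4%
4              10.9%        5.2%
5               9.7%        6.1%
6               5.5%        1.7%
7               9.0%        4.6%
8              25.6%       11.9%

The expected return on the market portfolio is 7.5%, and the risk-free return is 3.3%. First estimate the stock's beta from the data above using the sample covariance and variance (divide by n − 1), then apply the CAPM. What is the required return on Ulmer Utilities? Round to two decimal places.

Mean R_i = (14.6 + 5.7 + 18.6 + 10.9 + 9.7 + 5.5 + 9.0 + 25.6) / 8 = 12.4500%
Mean R_m = (5.8 + 3.9 + 9.4 + 5.2 + 6.1 + 1.7 + 4.6 + 11.9) / 8 = 6.0750%
Σ(R_i − R̄_i)(R_m − R̄_m) = 147.9200  ⇒  Cov = 147.9200 / 7 = 21.1314
Σ(R_m − R̄_m)² = 71.8750  ⇒  Var(R_m) = 71.8750 / 7 = 10.2679
β = Cov / Var(R_m) = 21.1314 / 10.2679 = 2.0580
MRP = 7.5% − 3.3% = 4.20%
E(R) = R_f + β × MRP = 3.3% + 2.0580 × 4.2% = 11.94%

11.94%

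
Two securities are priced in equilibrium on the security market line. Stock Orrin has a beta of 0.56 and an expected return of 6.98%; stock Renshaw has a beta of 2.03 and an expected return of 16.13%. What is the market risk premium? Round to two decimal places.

6.22%

Both satisfy E(R) = R_f + β·MRP, so the slope of the SML is
MRP = (16.13% − 6.98%) / (2.03 − 0.56) = 9.15% / 1.47 = 6.2245%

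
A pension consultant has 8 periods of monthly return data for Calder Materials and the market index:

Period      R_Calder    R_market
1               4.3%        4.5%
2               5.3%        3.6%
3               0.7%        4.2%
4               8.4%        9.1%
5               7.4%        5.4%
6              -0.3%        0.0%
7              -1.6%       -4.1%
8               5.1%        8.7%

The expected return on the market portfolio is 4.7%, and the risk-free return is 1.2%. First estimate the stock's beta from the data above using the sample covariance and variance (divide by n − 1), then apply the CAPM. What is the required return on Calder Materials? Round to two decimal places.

Mean R_i = (4.3 + 5.3 + 0.7 + 8.4 + 7.4 − 0.3 − 1.6 + 5.1) / 8 = 3.6625%
Mean R_m = (4.5 + 3.6 + 4.2 + 9.1 + 5.4 + 0.0 − 4.1 + 8.7) / 8 = 3.9250%
Σ(R_i − R̄_i)(R_m − R̄_m) = 93.6975  ⇒  Cov = 93.6975 / 7 = 13.3854
Σ(R_m − R̄_m)² = 132.0750  ⇒  Var(R_m) = 132.0750 / 7 = 18.8679
β = Cov / Var(R_m) = 13.3854 / 18.8679 = 0.7094
MRP = 4.7% − 1.2% = 3.50%
E(R) = R_f + β × MRP = 1.2% + 0.7094 × 3.5% = 3.68%

3.68%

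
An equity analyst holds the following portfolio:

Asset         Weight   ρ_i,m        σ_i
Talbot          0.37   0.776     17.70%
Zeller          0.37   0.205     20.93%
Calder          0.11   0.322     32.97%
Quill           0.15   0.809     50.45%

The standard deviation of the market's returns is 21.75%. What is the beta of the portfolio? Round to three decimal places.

0.642

β_Talbot = 0.776 × 17.70% / 21.75% = 0.6315
β_Zeller = 0.205 × 20.93% / 21.75% = 0.1973
β_Calder = 0.322 × 32.97% / 21.75% = 0.4881
β_Quill = 0.809 × 50.45% / 21.75% = 1.8765
β_P = Σ w_i β_i = 0.37×0.6315 + 0.37×0.1973 + 0.11×0.4881 + 0.15×1.8765 = 0.6418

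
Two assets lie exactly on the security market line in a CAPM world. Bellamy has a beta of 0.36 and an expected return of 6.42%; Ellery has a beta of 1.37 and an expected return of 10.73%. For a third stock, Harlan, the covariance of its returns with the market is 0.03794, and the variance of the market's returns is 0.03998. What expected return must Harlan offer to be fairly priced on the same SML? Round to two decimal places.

8.93%

MRP = (10.73% − 6.42%) / (1.37 − 0.36) = 4.2673%
R_f = 6.42% − 0.36 × 4.2673% = 4.8838%
β_Harlan = Cov / Var(R_m) = 0.03794 / 0.03998 = 0.9490
E(R_Harlan) = R_f + β × MRP = 4.8838% + 0.9490 × 4.2673% = 8.93%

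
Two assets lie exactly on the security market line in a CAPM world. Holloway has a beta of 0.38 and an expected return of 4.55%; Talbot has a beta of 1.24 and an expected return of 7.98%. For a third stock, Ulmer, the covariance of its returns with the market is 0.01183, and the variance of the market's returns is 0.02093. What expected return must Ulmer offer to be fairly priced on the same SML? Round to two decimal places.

5.29%

MRP = (7.98% − 4.55%) / (1.24 − 0.38) = 3.9884%
R_f = 4.55% − 0.38 × 3.9884% = 3.0344%
β_Ulmer = Cov / Var(R_m) = 0.01183 / 0.02093 = 0.5652
E(R_Ulmer) = R_f + β × MRP = 3.0344% + 0.5652 × 3.9884% = 5.29%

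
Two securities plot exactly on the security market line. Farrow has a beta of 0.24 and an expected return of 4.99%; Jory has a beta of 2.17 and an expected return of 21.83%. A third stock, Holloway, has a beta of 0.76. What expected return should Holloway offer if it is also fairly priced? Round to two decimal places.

9.53%

MRP (SML slope) = (21.83% − 4.99%) / (2.17 − 0.24) = 16.84% / 1.93 = 8.7254%
R_f (intercept) = 4.99% − 0.24 × 8.7254% = 2.8959%
E(R_Holloway) = R_f + β × MRP = 2.8959% + 0.76 × 8.7254% = 9.53%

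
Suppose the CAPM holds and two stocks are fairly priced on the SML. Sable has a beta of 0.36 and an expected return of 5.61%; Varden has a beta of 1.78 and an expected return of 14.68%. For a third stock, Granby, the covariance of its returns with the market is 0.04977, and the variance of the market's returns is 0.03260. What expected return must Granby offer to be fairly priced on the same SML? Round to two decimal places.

13.06%

MRP = (14.68% − 5.61%) / (1.78 − 0.36) = 6.3873%
R_f = 5.61% − 0.36 × 6.3873% = 3.3106%
β_Granby = Cov / Var(R_m) = 0.04977 / 0.03260 = 1.5267
E(R_Granby) = R_f + β × MRP = 3.3106% + 1.5267 × 6.3873% = 13.06%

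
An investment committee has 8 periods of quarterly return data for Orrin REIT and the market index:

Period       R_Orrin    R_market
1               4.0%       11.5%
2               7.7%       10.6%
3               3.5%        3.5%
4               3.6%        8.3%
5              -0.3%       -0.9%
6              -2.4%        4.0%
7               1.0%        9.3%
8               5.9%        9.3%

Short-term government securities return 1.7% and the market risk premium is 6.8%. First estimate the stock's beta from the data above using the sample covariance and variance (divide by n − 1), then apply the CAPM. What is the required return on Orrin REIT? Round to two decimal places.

Mean R_i = (4.0 + 7.7 + 3.5 + 3.6 − 0.3 − 2.4 + 1.0 + 5.9) / 8 = 2.8750%
Mean R_m = (11.5 + 10.6 + 3.5 + 8.3 − 0.9 + 4.0 + 9.3 + 9.3) / 8 = 6.9500%
Σ(R_i − R̄_i)(R_m − R̄_m) = 64.7400  ⇒  Cov = 64.7400 / 7 = 9.2486
Σ(R_m − R̄_m)² = 129.1200  ⇒  Var(R_m) = 129.1200 / 7 = 18.4457
β = Cov / Var(R_m) = 9.2486 / 18.4457 = 0.5014
E(R) = R_f + β × MRP = 1.7% + 0.5014 × 6.8% = 5.11%

5.11%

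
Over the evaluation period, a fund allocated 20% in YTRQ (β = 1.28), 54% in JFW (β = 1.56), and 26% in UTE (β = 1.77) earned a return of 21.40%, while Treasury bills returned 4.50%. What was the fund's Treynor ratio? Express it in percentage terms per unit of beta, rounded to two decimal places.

10.84%

β_P = 0.20×1.28 + 0.54×1.56 + 0.26×1.77 = 1.5586
Treynor = (R_P − R_f) / β_P = (21.40% − 4.50%) / 1.5586 = 16.90% / 1.5586 = 10.84%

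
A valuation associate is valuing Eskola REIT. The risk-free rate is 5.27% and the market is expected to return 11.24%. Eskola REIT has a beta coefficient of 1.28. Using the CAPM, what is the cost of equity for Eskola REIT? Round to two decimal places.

Market risk premium = E(R_m) − R_f = 11.24% − 5.27% = 5.97%
E(R) = R_f + β × MRP = 5.27% + 1.28 × 5.97% = 12.91%

12.91%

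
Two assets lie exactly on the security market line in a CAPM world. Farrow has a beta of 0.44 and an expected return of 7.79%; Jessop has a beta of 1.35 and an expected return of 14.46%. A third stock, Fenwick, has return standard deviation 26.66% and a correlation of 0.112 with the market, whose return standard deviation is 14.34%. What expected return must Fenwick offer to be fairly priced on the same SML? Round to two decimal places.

MRP = (14.46% − 7.79%) / (1.35 − 0.44) = 7.3297%
R_f = 7.79% − 0.44 × 7.3297% = 4.5649%
β_Fenwick = ρ·σ_i/σ_m = 0.112 × 26.66 / 14.34 = 0.2082
E(R_Fenwick) = R_f + β × MRP = 4.5649% + 0.2082 × 7.3297% = 6.09%

6.09%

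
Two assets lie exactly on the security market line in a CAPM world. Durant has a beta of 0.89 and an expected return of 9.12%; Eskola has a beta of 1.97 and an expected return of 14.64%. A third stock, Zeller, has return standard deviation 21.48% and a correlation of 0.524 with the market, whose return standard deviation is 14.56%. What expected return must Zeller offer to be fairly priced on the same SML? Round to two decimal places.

MRP = (14.64% − 9.12%) / (1.97 − 0.89) = 5.1111%
R_f = 9.12% − 0.89 × 5.1111% = 4.5711%
β_Zeller = ρ·σ_i/σ_m = 0.524 × 21.48 / 14.56 = 0.7730
E(R_Zeller) = R_f + β × MRP = 4.5711% + 0.7730 × 5.1111% = 8.52%

8.52%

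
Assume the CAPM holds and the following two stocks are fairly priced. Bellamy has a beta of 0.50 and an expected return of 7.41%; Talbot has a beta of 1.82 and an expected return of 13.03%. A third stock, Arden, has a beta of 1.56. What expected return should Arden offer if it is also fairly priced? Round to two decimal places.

MRP (SML slope) = (13.03% − 7.41%) / (1.82 − 0.50) = 5.62% / 1.32 = 4.2576%
R_f (intercept) = 7.41% − 0.50 × 4.2576% = 5.2812%
E(R_Arden) = R_f + β × MRP = 5.2812% + 1.56 × 4.2576% = 11.92%

11.92%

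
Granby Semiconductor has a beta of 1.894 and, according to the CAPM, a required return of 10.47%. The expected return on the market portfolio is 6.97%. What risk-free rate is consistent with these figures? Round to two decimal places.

E(R) = R_f + β(E(R_m) − R_f) = R_f(1 − β) + β·E(R_m)
10.47% = R_f × (1 − 1.894) + 1.894 × 6.97%
10.47% = R_f × -0.894 + 13.20118%
R_f = (10.47% − 13.20118%) / -0.894 = 3.06%

3.06%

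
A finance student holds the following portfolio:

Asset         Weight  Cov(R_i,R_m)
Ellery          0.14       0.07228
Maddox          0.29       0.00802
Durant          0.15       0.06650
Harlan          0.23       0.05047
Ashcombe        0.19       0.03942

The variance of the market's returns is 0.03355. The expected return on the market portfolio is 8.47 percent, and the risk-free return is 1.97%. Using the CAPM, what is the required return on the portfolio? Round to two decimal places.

10.01%

β_Ellery = 0.07228 / 0.03355 = 2.1544
β_Maddox = 0.00802 / 0.03355 = 0.2390
β_Durant = 0.06650 / 0.03355 = 1.9821
β_Harlan = 0.05047 / 0.03355 = 1.5043
β_Ashcombe = 0.03942 / 0.03355 = 1.1750
β_P = Σ w_i β_i = 0.14×2.1544 + 0.29×0.2390 + 0.15×1.9821 + 0.23×1.5043 + 0.19×1.1750 = 1.2375
MRP = 8.47% − 1.97% = 6.50%
E(R_P) = R_f + β_P × MRP = 1.97% + 1.2375 × 6.50% = 10.01%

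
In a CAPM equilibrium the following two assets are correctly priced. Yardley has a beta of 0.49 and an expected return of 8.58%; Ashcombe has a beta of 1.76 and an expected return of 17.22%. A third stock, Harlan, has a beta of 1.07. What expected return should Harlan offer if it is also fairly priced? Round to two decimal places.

MRP (SML slope) = (17.22% − 8.58%) / (1.76 − 0.49) = 8.64% / 1.27 = 6.8031%
R_f (intercept) = 8.58% − 0.49 × 6.8031% = 5.2465%
E(R_Harlan) = R_f + β × MRP = 5.2465% + 1.07 × 6.8031% = 12.53%

12.53%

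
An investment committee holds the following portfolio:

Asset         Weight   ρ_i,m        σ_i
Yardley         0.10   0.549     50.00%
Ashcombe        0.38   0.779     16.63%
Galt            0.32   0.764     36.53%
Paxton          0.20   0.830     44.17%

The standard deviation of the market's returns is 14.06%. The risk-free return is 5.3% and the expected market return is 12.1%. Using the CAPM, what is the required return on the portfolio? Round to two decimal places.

β_Yardley = 0.549 × 50.00% / 14.06% = 1.9523
β_Ashcombe = 0.779 × 16.63% / 14.06% = 0.9214
β_Galt = 0.764 × 36.53% / 14.06% = 1.9850
β_Paxton = 0.830 × 44.17% / 14.06% = 2.6075
β_P = Σ w_i β_i = 0.10×1.9523 + 0.38×0.9214 + 0.32×1.9850 + 0.20×2.6075 = 1.7021
MRP = 12.1% − 5.3% = 6.80%
E(R_P) = R_f + β_P × MRP = 5.3% + 1.7021 × 6.8% = 16.87%

16.87%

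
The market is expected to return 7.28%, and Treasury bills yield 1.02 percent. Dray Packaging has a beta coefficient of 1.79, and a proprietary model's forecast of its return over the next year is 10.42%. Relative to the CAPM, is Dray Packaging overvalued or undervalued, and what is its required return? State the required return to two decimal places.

MRP = 7.28% − 1.02% = 6.26%
Required return = R_f + β·MRP = 1.02% + 1.79 × 6.26% = 12.23%
Forecast 10.42% < required 12.23% → the stock plots below the SML → overvalued.

Overvalued; required return 12.23%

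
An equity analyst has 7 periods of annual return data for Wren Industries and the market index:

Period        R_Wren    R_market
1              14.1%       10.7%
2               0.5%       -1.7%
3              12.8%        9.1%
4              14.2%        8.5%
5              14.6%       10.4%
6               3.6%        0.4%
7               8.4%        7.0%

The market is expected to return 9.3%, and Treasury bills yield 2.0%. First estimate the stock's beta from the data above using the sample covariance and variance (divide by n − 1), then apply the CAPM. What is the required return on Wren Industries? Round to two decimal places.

10.21%

Mean R_i = (14.1 + 0.5 + 12.8 + 14.2 + 14.6 + 3.6 + 8.4) / 7 = 9.7429%
Mean R_m = (10.7 − 1.7 + 9.1 + 8.5 + 10.4 + 0.4 + 7.0) / 7 = 6.3429%
Σ(R_i − R̄_i)(R_m − R̄_m) = 166.6971  ⇒  Cov = 166.6971 / 6 = 27.7829
Σ(R_m − R̄_m)² = 148.1371  ⇒  Var(R_m) = 148.1371 / 6 = 24.6895
β = Cov / Var(R_m) = 27.7829 / 24.6895 = 1.1253
MRP = 9.3% − 2.0% = 7.30%
E(R) = R_f + β × MRP = 2.0% + 1.1253 × 7.3% = 10.21%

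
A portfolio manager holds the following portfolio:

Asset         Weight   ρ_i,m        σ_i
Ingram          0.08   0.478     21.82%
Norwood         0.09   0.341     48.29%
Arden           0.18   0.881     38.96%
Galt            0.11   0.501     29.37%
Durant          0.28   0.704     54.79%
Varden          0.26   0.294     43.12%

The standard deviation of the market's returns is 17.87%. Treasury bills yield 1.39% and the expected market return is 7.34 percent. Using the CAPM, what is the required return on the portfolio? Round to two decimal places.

β_Ingram = 0.478 × 21.82% / 17.87% = 0.5837
β_Norwood = 0.341 × 48.29% / 17.87% = 0.9215
β_Arden = 0.881 × 38.96% / 17.87% = 1.9207
β_Galt = 0.501 × 29.37% / 17.87% = 0.8234
β_Durant = 0.704 × 54.79% / 17.87% = 2.1585
β_Varden = 0.294 × 43.12% / 17.87% = 0.7094
β_P = Σ w_i β_i = 0.08×0.5837 + 0.09×0.9215 + 0.18×1.9207 + 0.11×0.8234 + 0.28×2.1585 + 0.26×0.7094 = 1.3548
MRP = 7.34% − 1.39% = 5.95%
E(R_P) = R_f + β_P × MRP = 1.39% + 1.3548 × 5.95% = 9.45%

9.45%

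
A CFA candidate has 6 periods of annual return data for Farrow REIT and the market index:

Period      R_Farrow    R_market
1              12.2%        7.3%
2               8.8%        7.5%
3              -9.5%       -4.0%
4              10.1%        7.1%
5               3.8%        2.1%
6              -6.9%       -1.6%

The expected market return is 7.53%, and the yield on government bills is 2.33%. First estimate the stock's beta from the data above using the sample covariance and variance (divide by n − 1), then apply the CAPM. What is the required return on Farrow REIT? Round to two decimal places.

Mean R_i = (12.2 + 8.8 − 9.5 + 10.1 + 3.8 − 6.9) / 6 = 3.0833%
Mean R_m = (7.3 + 7.5 − 4.0 + 7.1 + 2.1 − 1.6) / 6 = 3.0667%
Σ(R_i − R̄_i)(R_m − R̄_m) = 227.0567  ⇒  Cov = 227.0567 / 5 = 45.4113
Σ(R_m − R̄_m)² = 126.4933  ⇒  Var(R_m) = 126.4933 / 5 = 25.2987
β = Cov / Var(R_m) = 45.4113 / 25.2987 = 1.7950
MRP = 7.53% − 2.33% = 5.20%
E(R) = R_f + β × MRP = 2.33% + 1.7950 × 5.20% = 11.66%

11.66%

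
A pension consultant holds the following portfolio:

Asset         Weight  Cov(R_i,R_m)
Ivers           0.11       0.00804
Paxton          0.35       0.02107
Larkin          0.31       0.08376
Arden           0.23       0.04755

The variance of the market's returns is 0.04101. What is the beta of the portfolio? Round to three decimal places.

1.101

β_Ivers = 0.00804 / 0.04101 = 0.1960
β_Paxton = 0.02107 / 0.04101 = 0.5138
β_Larkin = 0.08376 / 0.04101 = 2.0424
β_Arden = 0.04755 / 0.04101 = 1.1595
β_P = Σ w_i β_i = 0.11×0.1960 + 0.35×0.5138 + 0.31×2.0424 + 0.23×1.1595 = 1.1012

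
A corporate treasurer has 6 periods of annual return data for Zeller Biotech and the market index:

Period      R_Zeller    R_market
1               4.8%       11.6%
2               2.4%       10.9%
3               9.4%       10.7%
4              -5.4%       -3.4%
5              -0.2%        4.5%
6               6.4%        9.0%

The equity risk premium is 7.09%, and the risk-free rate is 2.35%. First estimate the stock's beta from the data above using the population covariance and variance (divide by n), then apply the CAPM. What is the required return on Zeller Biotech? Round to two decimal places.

Mean R_i = (4.8 + 2.4 + 9.4 − 5.4 − 0.2 + 6.4) / 6 = 2.9000%
Mean R_m = (11.6 + 10.9 + 10.7 − 3.4 + 4.5 + 9.0) / 6 = 7.2167%
Σ(R_i − R̄_i)(R_m − R̄_m) = 131.9100  ⇒  Cov = 131.9100 / 6 = 21.9850
Σ(R_m − R̄_m)² = 168.1883  ⇒  Var(R_m) = 168.1883 / 6 = 28.0314
β = Cov / Var(R_m) = 21.9850 / 28.0314 = 0.7843
E(R) = R_f + β × MRP = 2.35% + 0.7843 × 7.09% = 7.91%

7.91%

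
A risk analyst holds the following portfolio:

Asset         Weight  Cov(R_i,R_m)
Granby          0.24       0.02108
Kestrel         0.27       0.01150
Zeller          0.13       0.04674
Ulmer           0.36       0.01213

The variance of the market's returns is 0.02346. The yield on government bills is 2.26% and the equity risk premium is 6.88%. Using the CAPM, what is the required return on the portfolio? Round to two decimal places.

7.72%

β_Granby = 0.02108 / 0.02346 = 0.8986
β_Kestrel = 0.01150 / 0.02346 = 0.4902
β_Zeller = 0.04674 / 0.02346 = 1.9923
β_Ulmer = 0.01213 / 0.02346 = 0.5171
β_P = Σ w_i β_i = 0.24×0.8986 + 0.27×0.4902 + 0.13×1.9923 + 0.36×0.5171 = 0.7932
E(R_P) = R_f + β_P × MRP = 2.26% + 0.7932 × 6.88% = 7.72%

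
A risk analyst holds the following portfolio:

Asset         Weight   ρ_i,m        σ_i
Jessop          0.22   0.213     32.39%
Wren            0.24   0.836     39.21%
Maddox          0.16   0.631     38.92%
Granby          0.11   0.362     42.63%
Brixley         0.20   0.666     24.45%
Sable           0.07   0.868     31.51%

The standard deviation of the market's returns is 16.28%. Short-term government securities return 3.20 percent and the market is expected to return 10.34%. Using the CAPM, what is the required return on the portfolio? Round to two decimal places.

β_Jessop = 0.213 × 32.39% / 16.28% = 0.4238
β_Wren = 0.836 × 39.21% / 16.28% = 2.0135
β_Maddox = 0.631 × 38.92% / 16.28% = 1.5085
β_Granby = 0.362 × 42.63% / 16.28% = 0.9479
β_Brixley = 0.666 × 24.45% / 16.28% = 1.0002
β_Sable = 0.868 × 31.51% / 16.28% = 1.6800
β_P = Σ w_i β_i = 0.22×0.4238 + 0.24×2.0135 + 0.16×1.5085 + 0.11×0.9479 + 0.20×1.0002 + 0.07×1.6800 = 1.2397
MRP = 10.34% − 3.20% = 7.14%
E(R_P) = R_f + β_P × MRP = 3.20% + 1.2397 × 7.14% = 12.05%

12.05%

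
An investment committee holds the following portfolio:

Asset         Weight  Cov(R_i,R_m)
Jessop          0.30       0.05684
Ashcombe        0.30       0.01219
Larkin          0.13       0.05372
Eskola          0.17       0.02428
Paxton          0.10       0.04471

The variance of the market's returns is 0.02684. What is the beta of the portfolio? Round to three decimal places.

β_Jessop = 0.05684 / 0.02684 = 2.1177
β_Ashcombe = 0.01219 / 0.02684 = 0.4542
β_Larkin = 0.05372 / 0.02684 = 2.0015
β_Eskola = 0.02428 / 0.02684 = 0.9046
β_Paxton = 0.04471 / 0.02684 = 1.6658
β_P = Σ w_i β_i = 0.30×2.1177 + 0.30×0.4542 + 0.13×2.0015 + 0.17×0.9046 + 0.10×1.6658 = 1.3521

1.352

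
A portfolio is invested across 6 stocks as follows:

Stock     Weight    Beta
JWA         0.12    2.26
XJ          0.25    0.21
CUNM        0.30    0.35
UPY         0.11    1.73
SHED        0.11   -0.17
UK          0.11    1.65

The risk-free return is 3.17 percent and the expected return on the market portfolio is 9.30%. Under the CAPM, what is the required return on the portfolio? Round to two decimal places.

β_P = Σ w_i β_i = 0.12×2.26 + 0.25×0.21 + 0.30×0.35 + 0.11×1.73 + 0.11×-0.17 + 0.11×1.65 = 0.7818
MRP = 9.30% − 3.17% = 6.13%
E(R_P) = R_f + β_P × MRP = 3.17% + 0.7818 × 6.13% = 7.96%

7.96%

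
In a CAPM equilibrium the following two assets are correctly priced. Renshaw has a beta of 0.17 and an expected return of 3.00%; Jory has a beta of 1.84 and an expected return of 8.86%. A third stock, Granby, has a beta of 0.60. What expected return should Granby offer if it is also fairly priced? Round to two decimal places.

MRP (SML slope) = (8.86% − 3.00%) / (1.84 − 0.17) = 5.86% / 1.67 = 3.5090%
R_f (intercept) = 3.00% − 0.17 × 3.5090% = 2.4035%
E(R_Granby) = R_f + β × MRP = 2.4035% + 0.60 × 3.5090% = 4.51%

4.51%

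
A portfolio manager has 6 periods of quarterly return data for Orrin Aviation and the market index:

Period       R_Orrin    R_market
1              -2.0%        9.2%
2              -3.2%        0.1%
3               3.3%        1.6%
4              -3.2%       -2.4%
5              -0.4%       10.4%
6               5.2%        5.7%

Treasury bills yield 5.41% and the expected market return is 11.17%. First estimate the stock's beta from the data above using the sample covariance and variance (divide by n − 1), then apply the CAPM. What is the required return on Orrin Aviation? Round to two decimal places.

Mean R_i = (-2.0 − 3.2 + 3.3 − 3.2 − 0.4 + 5.2) / 6 = -0.0500%
Mean R_m = (9.2 + 0.1 + 1.6 − 2.4 + 10.4 + 5.7) / 6 = 4.1000%
Σ(R_i − R̄_i)(R_m − R̄_m) = 20.9500  ⇒  Cov = 20.9500 / 5 = 4.1900
Σ(R_m − R̄_m)² = 132.7600  ⇒  Var(R_m) = 132.7600 / 5 = 26.5520
β = Cov / Var(R_m) = 4.1900 / 26.5520 = 0.1578
MRP = 11.17% − 5.41% = 5.76%
E(R) = R_f + β × MRP = 5.41% + 0.1578 × 5.76% = 6.32%

6.32%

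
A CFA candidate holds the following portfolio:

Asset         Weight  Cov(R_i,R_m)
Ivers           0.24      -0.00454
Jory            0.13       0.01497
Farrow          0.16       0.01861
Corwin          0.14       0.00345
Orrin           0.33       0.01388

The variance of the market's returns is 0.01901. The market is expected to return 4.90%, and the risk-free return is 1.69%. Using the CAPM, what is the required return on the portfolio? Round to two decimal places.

β_Ivers = -0.00454 / 0.01901 = -0.2388
β_Jory = 0.01497 / 0.01901 = 0.7875
β_Farrow = 0.01861 / 0.01901 = 0.9790
β_Corwin = 0.00345 / 0.01901 = 0.1815
β_Orrin = 0.01388 / 0.01901 = 0.7301
β_P = Σ w_i β_i = 0.24×-0.2388 + 0.13×0.7875 + 0.16×0.9790 + 0.14×0.1815 + 0.33×0.7301 = 0.4680
MRP = 4.90% − 1.69% = 3.21%
E(R_P) = R_f + β_P × MRP = 1.69% + 0.4680 × 3.21% = 3.19%

3.19%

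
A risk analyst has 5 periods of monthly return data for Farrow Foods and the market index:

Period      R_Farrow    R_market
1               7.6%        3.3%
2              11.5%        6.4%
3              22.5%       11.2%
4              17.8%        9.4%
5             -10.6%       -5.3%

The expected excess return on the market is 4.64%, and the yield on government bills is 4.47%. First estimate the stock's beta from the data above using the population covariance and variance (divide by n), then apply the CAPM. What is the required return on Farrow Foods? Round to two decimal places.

13.55%

Mean R_i = (7.6 + 11.5 + 22.5 + 17.8 − 10.6) / 5 = 9.7600%
Mean R_m = (3.3 + 6.4 + 11.2 + 9.4 − 5.3) / 5 = 5.0000%
Σ(R_i − R̄_i)(R_m − R̄_m) = 330.1800  ⇒  Cov = 330.1800 / 5 = 66.0360
Σ(R_m − R̄_m)² = 168.7400  ⇒  Var(R_m) = 168.7400 / 5 = 33.7480
β = Cov / Var(R_m) = 66.0360 / 33.7480 = 1.9567
E(R) = R_f + β × MRP = 4.47% + 1.9567 × 4.64% = 13.55%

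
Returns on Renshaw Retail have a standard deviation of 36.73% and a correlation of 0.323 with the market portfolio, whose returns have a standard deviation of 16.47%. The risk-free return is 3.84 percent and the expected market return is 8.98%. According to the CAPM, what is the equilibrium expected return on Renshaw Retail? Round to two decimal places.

7.54%

β = ρ × σ_i / σ_m = 0.323 × 36.73% / 16.47% = 0.7203
MRP = 8.98% − 3.84% = 5.14%
E(R) = 3.84% + 0.7203 × 5.14% = 7.54%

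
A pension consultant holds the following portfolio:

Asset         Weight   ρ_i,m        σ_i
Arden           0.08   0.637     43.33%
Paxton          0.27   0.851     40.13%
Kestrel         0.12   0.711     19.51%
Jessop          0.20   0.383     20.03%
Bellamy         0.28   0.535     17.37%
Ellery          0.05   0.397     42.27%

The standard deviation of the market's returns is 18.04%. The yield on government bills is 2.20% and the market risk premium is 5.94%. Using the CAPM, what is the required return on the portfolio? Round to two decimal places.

8.15%

β_Arden = 0.637 × 43.33% / 18.04% = 1.5300
β_Paxton = 0.851 × 40.13% / 18.04% = 1.8931
β_Kestrel = 0.711 × 19.51% / 18.04% = 0.7689
β_Jessop = 0.383 × 20.03% / 18.04% = 0.4252
β_Bellamy = 0.535 × 17.37% / 18.04% = 0.5151
β_Ellery = 0.397 × 42.27% / 18.04% = 0.9302
β_P = Σ w_i β_i = 0.08×1.5300 + 0.27×1.8931 + 0.12×0.7689 + 0.20×0.4252 + 0.28×0.5151 + 0.05×0.9302 = 1.0016
E(R_P) = R_f + β_P × MRP = 2.20% + 1.0016 × 5.94% = 8.15%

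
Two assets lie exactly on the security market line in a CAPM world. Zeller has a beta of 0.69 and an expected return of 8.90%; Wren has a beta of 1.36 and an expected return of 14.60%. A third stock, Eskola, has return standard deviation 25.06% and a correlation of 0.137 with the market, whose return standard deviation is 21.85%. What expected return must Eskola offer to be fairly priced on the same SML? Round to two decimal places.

4.37%

MRP = (14.60% − 8.90%) / (1.36 − 0.69) = 8.5075%
R_f = 8.90% − 0.69 × 8.5075% = 3.0298%
β_Eskola = ρ·σ_i/σ_m = 0.137 × 25.06 / 21.85 = 0.1571
E(R_Eskola) = R_f + β × MRP = 3.0298% + 0.1571 × 8.5075% = 4.37%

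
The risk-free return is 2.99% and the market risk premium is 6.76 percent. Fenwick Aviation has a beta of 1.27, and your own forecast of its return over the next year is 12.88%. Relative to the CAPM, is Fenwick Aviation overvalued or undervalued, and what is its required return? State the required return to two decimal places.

Undervalued; required return 11.58%

Required return = R_f + β·MRP = 2.99% + 1.27 × 6.76% = 11.58%
Forecast 12.88% > required 11.58% → the stock plots above the SML → undervalued.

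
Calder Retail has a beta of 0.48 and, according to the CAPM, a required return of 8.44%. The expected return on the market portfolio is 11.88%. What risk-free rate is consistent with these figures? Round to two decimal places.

5.26%

E(R) = R_f + β(E(R_m) − R_f) = R_f(1 − β) + β·E(R_m)
8.44% = R_f × (1 − 0.48) + 0.48 × 11.88%
8.44% = R_f × 0.52 + 5.7024%
R_f = (8.44% − 5.7024%) / 0.52 = 5.26%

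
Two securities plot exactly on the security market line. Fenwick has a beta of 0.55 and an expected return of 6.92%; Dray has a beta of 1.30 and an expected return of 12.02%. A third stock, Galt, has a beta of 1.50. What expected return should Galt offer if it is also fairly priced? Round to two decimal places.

13.38%

MRP (SML slope) = (12.02% − 6.92%) / (1.30 − 0.55) = 5.10% / 0.75 = 6.8000%
R_f (intercept) = 6.92% − 0.55 × 6.8000% = 3.1800%
E(R_Galt) = R_f + β × MRP = 3.1800% + 1.50 × 6.8000% = 13.38%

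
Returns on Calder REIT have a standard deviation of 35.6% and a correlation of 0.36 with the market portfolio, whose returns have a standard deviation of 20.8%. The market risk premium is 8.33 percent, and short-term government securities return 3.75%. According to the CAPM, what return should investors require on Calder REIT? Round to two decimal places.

8.88%

β = ρ × σ_i / σ_m = 0.36 × 35.6% / 20.8% = 0.6162
E(R) = 3.75% + 0.6162 × 8.33% = 8.88%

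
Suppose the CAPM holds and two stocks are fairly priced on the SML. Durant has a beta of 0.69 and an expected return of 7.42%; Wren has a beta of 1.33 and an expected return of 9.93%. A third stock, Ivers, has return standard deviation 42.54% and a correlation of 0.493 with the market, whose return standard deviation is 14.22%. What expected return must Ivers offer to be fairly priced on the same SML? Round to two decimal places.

MRP = (9.93% − 7.42%) / (1.33 − 0.69) = 3.9219%
R_f = 7.42% − 0.69 × 3.9219% = 4.7139%
β_Ivers = ρ·σ_i/σ_m = 0.493 × 42.54 / 14.22 = 1.4748
E(R_Ivers) = R_f + β × MRP = 4.7139% + 1.4748 × 3.9219% = 10.50%

10.50%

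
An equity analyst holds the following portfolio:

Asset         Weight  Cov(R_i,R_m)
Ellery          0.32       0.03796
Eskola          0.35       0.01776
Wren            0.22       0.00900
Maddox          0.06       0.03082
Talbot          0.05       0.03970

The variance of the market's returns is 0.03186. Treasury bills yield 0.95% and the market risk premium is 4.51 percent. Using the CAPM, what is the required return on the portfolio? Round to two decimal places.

β_Ellery = 0.03796 / 0.03186 = 1.1915
β_Eskola = 0.01776 / 0.03186 = 0.5574
β_Wren = 0.00900 / 0.03186 = 0.2825
β_Maddox = 0.03082 / 0.03186 = 0.9674
β_Talbot = 0.03970 / 0.03186 = 1.2461
β_P = Σ w_i β_i = 0.32×1.1915 + 0.35×0.5574 + 0.22×0.2825 + 0.06×0.9674 + 0.05×1.2461 = 0.7589
E(R_P) = R_f + β_P × MRP = 0.95% + 0.7589 × 4.51% = 4.37%

4.37%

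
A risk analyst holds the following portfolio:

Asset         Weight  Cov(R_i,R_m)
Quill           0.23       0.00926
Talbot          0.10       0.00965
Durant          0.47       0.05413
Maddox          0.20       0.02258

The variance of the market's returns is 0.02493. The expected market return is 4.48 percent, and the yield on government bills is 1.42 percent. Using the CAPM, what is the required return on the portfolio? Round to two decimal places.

5.48%

β_Quill = 0.00926 / 0.02493 = 0.3714
β_Talbot = 0.00965 / 0.02493 = 0.3871
β_Durant = 0.05413 / 0.02493 = 2.1713
β_Maddox = 0.02258 / 0.02493 = 0.9057
β_P = Σ w_i β_i = 0.23×0.3714 + 0.10×0.3871 + 0.47×2.1713 + 0.20×0.9057 = 1.3258
MRP = 4.48% − 1.42% = 3.06%
E(R_P) = R_f + β_P × MRP = 1.42% + 1.3258 × 3.06% = 5.48%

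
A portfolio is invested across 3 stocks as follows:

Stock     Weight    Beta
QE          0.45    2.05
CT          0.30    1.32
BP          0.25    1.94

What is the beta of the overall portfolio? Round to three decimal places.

1.804

β_P = Σ w_i β_i = 0.45×2.05 + 0.30×1.32 + 0.25×1.94 = 1.8035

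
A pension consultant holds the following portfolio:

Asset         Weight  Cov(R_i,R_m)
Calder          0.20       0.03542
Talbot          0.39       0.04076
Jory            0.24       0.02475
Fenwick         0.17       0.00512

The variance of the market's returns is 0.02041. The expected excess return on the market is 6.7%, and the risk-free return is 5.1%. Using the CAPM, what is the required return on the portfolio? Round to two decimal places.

14.88%

β_Calder = 0.03542 / 0.02041 = 1.7354
β_Talbot = 0.04076 / 0.02041 = 1.9971
β_Jory = 0.02475 / 0.02041 = 1.2126
β_Fenwick = 0.00512 / 0.02041 = 0.2509
β_P = Σ w_i β_i = 0.20×1.7354 + 0.39×1.9971 + 0.24×1.2126 + 0.17×0.2509 = 1.4596
E(R_P) = R_f + β_P × MRP = 5.1% + 1.4596 × 6.7% = 14.88%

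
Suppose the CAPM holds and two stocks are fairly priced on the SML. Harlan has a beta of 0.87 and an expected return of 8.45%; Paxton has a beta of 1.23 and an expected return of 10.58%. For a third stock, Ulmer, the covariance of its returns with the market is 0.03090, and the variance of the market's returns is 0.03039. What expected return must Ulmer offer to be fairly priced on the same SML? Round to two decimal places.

9.32%

MRP = (10.58% − 8.45%) / (1.23 − 0.87) = 5.9167%
R_f = 8.45% − 0.87 × 5.9167% = 3.3025%
β_Ulmer = Cov / Var(R_m) = 0.03090 / 0.03039 = 1.0168
E(R_Ulmer) = R_f + β × MRP = 3.3025% + 1.0168 × 5.9167% = 9.32%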